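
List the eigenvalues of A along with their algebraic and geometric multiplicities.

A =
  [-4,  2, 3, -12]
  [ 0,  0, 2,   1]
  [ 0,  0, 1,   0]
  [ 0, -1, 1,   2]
λ = -4: alg = 1, geom = 1; λ = 1: alg = 3, geom = 1

Step 1 — factor the characteristic polynomial to read off the algebraic multiplicities:
  χ_A(x) = (x - 1)^3*(x + 4)

Step 2 — compute geometric multiplicities via the rank-nullity identity g(λ) = n − rank(A − λI):
  rank(A − (-4)·I) = 3, so dim ker(A − (-4)·I) = n − 3 = 1
  rank(A − (1)·I) = 3, so dim ker(A − (1)·I) = n − 3 = 1

Summary:
  λ = -4: algebraic multiplicity = 1, geometric multiplicity = 1
  λ = 1: algebraic multiplicity = 3, geometric multiplicity = 1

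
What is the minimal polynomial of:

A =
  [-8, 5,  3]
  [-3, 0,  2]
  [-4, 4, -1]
x^3 + 9*x^2 + 27*x + 27

The characteristic polynomial is χ_A(x) = (x + 3)^3, so the eigenvalues are known. The minimal polynomial is
  m_A(x) = Π_λ (x − λ)^{k_λ}
where k_λ is the size of the *largest* Jordan block for λ (equivalently, the smallest k with (A − λI)^k v = 0 for every generalised eigenvector v of λ).

  λ = -3: largest Jordan block has size 3, contributing (x + 3)^3

So m_A(x) = (x + 3)^3 = x^3 + 9*x^2 + 27*x + 27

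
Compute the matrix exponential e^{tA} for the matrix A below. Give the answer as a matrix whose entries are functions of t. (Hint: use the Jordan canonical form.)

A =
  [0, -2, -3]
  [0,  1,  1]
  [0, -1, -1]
e^{tA} =
  [1, t^2/2 - 2*t, t^2/2 - 3*t]
  [0, t + 1, t]
  [0, -t, 1 - t]

Strategy: write A = P · J · P⁻¹ where J is a Jordan canonical form, so e^{tA} = P · e^{tJ} · P⁻¹, and e^{tJ} can be computed block-by-block.

A has Jordan form
J =
  [0, 1, 0]
  [0, 0, 1]
  [0, 0, 0]
(up to reordering of blocks).

Per-block formulas:
  For a 3×3 Jordan block J_3(0): exp(t · J_3(0)) = e^(0t)·(I + t·N + (t^2/2)·N^2), where N is the 3×3 nilpotent shift.

After assembling e^{tJ} and conjugating by P, we get:

e^{tA} =
  [1, t^2/2 - 2*t, t^2/2 - 3*t]
  [0, t + 1, t]
  [0, -t, 1 - t]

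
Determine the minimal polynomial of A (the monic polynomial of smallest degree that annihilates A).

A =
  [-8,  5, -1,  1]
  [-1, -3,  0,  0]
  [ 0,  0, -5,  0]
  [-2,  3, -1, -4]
x^3 + 15*x^2 + 75*x + 125

The characteristic polynomial is χ_A(x) = (x + 5)^4, so the eigenvalues are known. The minimal polynomial is
  m_A(x) = Π_λ (x − λ)^{k_λ}
where k_λ is the size of the *largest* Jordan block for λ (equivalently, the smallest k with (A − λI)^k v = 0 for every generalised eigenvector v of λ).

  λ = -5: largest Jordan block has size 3, contributing (x + 5)^3

So m_A(x) = (x + 5)^3 = x^3 + 15*x^2 + 75*x + 125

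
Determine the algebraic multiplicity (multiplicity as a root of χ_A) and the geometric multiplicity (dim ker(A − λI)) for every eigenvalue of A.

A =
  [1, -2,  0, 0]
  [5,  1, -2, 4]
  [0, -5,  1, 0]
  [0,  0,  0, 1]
λ = 1: alg = 4, geom = 2

Step 1 — factor the characteristic polynomial to read off the algebraic multiplicities:
  χ_A(x) = (x - 1)^4

Step 2 — compute geometric multiplicities via the rank-nullity identity g(λ) = n − rank(A − λI):
  rank(A − (1)·I) = 2, so dim ker(A − (1)·I) = n − 2 = 2

Summary:
  λ = 1: algebraic multiplicity = 4, geometric multiplicity = 2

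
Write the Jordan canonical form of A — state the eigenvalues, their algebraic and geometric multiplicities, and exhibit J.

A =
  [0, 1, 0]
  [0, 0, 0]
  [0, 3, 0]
J_2(0) ⊕ J_1(0)

The characteristic polynomial is
  det(x·I − A) = x^3

Eigenvalues and multiplicities (the geometric multiplicity of λ is n − rank(A − λI), which equals the number of Jordan blocks for λ):
  λ = 0: algebraic multiplicity = 3, geometric multiplicity = 2

Determining the block sizes for each eigenvalue:
  λ = 0: 2 blocks summing to 3 forces exactly one block of size 2 and the rest size 1 → block sizes [2, 1]

Assembling the blocks gives a Jordan form
J =
  [0, 1, 0]
  [0, 0, 0]
  [0, 0, 0]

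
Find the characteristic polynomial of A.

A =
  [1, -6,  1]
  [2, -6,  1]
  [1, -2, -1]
x^3 + 6*x^2 + 12*x + 8

Expanding det(x·I − A) (e.g. by cofactor expansion or by noting that A is similar to its Jordan form J, which has the same characteristic polynomial as A) gives
  χ_A(x) = x^3 + 6*x^2 + 12*x + 8
which factors as (x + 2)^3. The eigenvalues (with algebraic multiplicities) are λ = -2 with multiplicity 3.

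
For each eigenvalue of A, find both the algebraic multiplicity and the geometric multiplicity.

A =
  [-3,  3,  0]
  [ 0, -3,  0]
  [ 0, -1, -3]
λ = -3: alg = 3, geom = 2

Step 1 — factor the characteristic polynomial to read off the algebraic multiplicities:
  χ_A(x) = (x + 3)^3

Step 2 — compute geometric multiplicities via the rank-nullity identity g(λ) = n − rank(A − λI):
  rank(A − (-3)·I) = 1, so dim ker(A − (-3)·I) = n − 1 = 2

Summary:
  λ = -3: algebraic multiplicity = 3, geometric multiplicity = 2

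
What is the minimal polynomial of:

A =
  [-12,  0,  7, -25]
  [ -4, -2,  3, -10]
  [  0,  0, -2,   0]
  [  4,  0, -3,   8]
x^3 + 6*x^2 + 12*x + 8

The characteristic polynomial is χ_A(x) = (x + 2)^4, so the eigenvalues are known. The minimal polynomial is
  m_A(x) = Π_λ (x − λ)^{k_λ}
where k_λ is the size of the *largest* Jordan block for λ (equivalently, the smallest k with (A − λI)^k v = 0 for every generalised eigenvector v of λ).

  λ = -2: largest Jordan block has size 3, contributing (x + 2)^3

So m_A(x) = (x + 2)^3 = x^3 + 6*x^2 + 12*x + 8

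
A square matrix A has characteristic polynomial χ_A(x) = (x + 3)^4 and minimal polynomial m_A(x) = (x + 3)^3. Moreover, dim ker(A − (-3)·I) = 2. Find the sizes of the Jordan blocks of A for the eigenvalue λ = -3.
Block sizes for λ = -3: [3, 1]

Step 1 — from the characteristic polynomial, algebraic multiplicity of λ = -3 is 4. From dim ker(A − (-3)·I) = 2, there are exactly 2 Jordan blocks for λ = -3.
Step 2 — from the minimal polynomial, the factor (x + 3)^3 tells us the largest block for λ = -3 has size 3.
Step 3 — with total size 4, 2 blocks, and largest block 3, the block sizes (in nonincreasing order) are [3, 1].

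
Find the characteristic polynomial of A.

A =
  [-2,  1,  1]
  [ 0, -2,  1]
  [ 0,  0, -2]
x^3 + 6*x^2 + 12*x + 8

Expanding det(x·I − A) (e.g. by cofactor expansion or by noting that A is similar to its Jordan form J, which has the same characteristic polynomial as A) gives
  χ_A(x) = x^3 + 6*x^2 + 12*x + 8
which factors as (x + 2)^3. The eigenvalues (with algebraic multiplicities) are λ = -2 with multiplicity 3.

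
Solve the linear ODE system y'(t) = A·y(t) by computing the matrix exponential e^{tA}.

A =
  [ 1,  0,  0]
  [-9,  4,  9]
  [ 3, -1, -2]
e^{tA} =
  [exp(t), 0, 0]
  [-9*t*exp(t), 3*t*exp(t) + exp(t), 9*t*exp(t)]
  [3*t*exp(t), -t*exp(t), -3*t*exp(t) + exp(t)]

Strategy: write A = P · J · P⁻¹ where J is a Jordan canonical form, so e^{tA} = P · e^{tJ} · P⁻¹, and e^{tJ} can be computed block-by-block.

A has Jordan form
J =
  [1, 1, 0]
  [0, 1, 0]
  [0, 0, 1]
(up to reordering of blocks).

Per-block formulas:
  For a 2×2 Jordan block J_2(1): exp(t · J_2(1)) = e^(1t)·(I + t·N), where N is the 2×2 nilpotent shift.
  For a 1×1 block at λ = 1: exp(t · [1]) = [e^(1t)].

After assembling e^{tJ} and conjugating by P, we get:

e^{tA} =
  [exp(t), 0, 0]
  [-9*t*exp(t), 3*t*exp(t) + exp(t), 9*t*exp(t)]
  [3*t*exp(t), -t*exp(t), -3*t*exp(t) + exp(t)]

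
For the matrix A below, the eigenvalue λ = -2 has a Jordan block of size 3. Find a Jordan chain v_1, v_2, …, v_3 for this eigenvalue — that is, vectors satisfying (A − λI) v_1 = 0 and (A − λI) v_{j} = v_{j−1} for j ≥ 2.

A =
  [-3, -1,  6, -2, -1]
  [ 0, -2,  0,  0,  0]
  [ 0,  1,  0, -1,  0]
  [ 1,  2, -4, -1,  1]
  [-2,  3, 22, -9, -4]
A Jordan chain for λ = -2 of length 3:
v_1 = (1, 0, -1, -2, -3)ᵀ
v_2 = (-1, 0, 0, 1, -2)ᵀ
v_3 = (1, 0, 0, 0, 0)ᵀ

Let N = A − (-2)·I. We want v_3 with N^3 v_3 = 0 but N^2 v_3 ≠ 0; then v_{j-1} := N · v_j for j = 3, …, 2.

Pick v_3 = (1, 0, 0, 0, 0)ᵀ.
Then v_2 = N · v_3 = (-1, 0, 0, 1, -2)ᵀ.
Then v_1 = N · v_2 = (1, 0, -1, -2, -3)ᵀ.

Sanity check: (A − (-2)·I) v_1 = (0, 0, 0, 0, 0)ᵀ = 0. ✓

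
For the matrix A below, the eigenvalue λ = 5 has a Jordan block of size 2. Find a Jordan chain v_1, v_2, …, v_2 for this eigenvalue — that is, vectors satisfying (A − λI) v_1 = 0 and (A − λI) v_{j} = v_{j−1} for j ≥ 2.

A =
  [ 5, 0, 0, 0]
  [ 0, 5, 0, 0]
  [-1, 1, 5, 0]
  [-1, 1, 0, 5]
A Jordan chain for λ = 5 of length 2:
v_1 = (0, 0, -1, -1)ᵀ
v_2 = (1, 0, 0, 0)ᵀ

Let N = A − (5)·I. We want v_2 with N^2 v_2 = 0 but N^1 v_2 ≠ 0; then v_{j-1} := N · v_j for j = 2, …, 2.

Pick v_2 = (1, 0, 0, 0)ᵀ.
Then v_1 = N · v_2 = (0, 0, -1, -1)ᵀ.

Sanity check: (A − (5)·I) v_1 = (0, 0, 0, 0)ᵀ = 0. ✓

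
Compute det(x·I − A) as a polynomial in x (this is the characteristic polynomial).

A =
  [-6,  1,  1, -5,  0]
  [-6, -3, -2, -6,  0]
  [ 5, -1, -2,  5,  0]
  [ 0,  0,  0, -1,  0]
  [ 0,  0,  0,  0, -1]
x^5 + 13*x^4 + 58*x^3 + 106*x^2 + 85*x + 25

Expanding det(x·I − A) (e.g. by cofactor expansion or by noting that A is similar to its Jordan form J, which has the same characteristic polynomial as A) gives
  χ_A(x) = x^5 + 13*x^4 + 58*x^3 + 106*x^2 + 85*x + 25
which factors as (x + 1)^3*(x + 5)^2. The eigenvalues (with algebraic multiplicities) are λ = -5 with multiplicity 2, λ = -1 with multiplicity 3.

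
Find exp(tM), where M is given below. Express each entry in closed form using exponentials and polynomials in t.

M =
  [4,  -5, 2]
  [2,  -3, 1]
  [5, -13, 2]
e^{tM} =
  [9*t^2*exp(t)/2 + 3*t*exp(t) + exp(t), -21*t^2*exp(t)/2 - 5*t*exp(t), 3*t^2*exp(t)/2 + 2*t*exp(t)]
  [3*t^2*exp(t)/2 + 2*t*exp(t), -7*t^2*exp(t)/2 - 4*t*exp(t) + exp(t), t^2*exp(t)/2 + t*exp(t)]
  [-3*t^2*exp(t) + 5*t*exp(t), 7*t^2*exp(t) - 13*t*exp(t), -t^2*exp(t) + t*exp(t) + exp(t)]

Strategy: write M = P · J · P⁻¹ where J is a Jordan canonical form, so e^{tM} = P · e^{tJ} · P⁻¹, and e^{tJ} can be computed block-by-block.

M has Jordan form
J =
  [1, 1, 0]
  [0, 1, 1]
  [0, 0, 1]
(up to reordering of blocks).

Per-block formulas:
  For a 3×3 Jordan block J_3(1): exp(t · J_3(1)) = e^(1t)·(I + t·N + (t^2/2)·N^2), where N is the 3×3 nilpotent shift.

After assembling e^{tJ} and conjugating by P, we get:

e^{tM} =
  [9*t^2*exp(t)/2 + 3*t*exp(t) + exp(t), -21*t^2*exp(t)/2 - 5*t*exp(t), 3*t^2*exp(t)/2 + 2*t*exp(t)]
  [3*t^2*exp(t)/2 + 2*t*exp(t), -7*t^2*exp(t)/2 - 4*t*exp(t) + exp(t), t^2*exp(t)/2 + t*exp(t)]
  [-3*t^2*exp(t) + 5*t*exp(t), 7*t^2*exp(t) - 13*t*exp(t), -t^2*exp(t) + t*exp(t) + exp(t)]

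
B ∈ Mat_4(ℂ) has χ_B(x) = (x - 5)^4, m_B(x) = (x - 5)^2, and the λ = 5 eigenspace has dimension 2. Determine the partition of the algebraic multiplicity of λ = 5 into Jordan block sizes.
Block sizes for λ = 5: [2, 2]

Step 1 — from the characteristic polynomial, algebraic multiplicity of λ = 5 is 4. From dim ker(B − (5)·I) = 2, there are exactly 2 Jordan blocks for λ = 5.
Step 2 — from the minimal polynomial, the factor (x − 5)^2 tells us the largest block for λ = 5 has size 2.
Step 3 — with total size 4, 2 blocks, and largest block 2, the block sizes (in nonincreasing order) are [2, 2].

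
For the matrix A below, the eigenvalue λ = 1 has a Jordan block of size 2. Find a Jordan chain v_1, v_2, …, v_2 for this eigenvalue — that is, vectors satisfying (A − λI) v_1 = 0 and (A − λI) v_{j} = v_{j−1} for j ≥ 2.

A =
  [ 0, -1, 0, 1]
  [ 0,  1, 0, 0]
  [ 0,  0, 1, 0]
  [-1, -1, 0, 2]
A Jordan chain for λ = 1 of length 2:
v_1 = (-1, 0, 0, -1)ᵀ
v_2 = (1, 0, 0, 0)ᵀ

Let N = A − (1)·I. We want v_2 with N^2 v_2 = 0 but N^1 v_2 ≠ 0; then v_{j-1} := N · v_j for j = 2, …, 2.

Pick v_2 = (1, 0, 0, 0)ᵀ.
Then v_1 = N · v_2 = (-1, 0, 0, -1)ᵀ.

Sanity check: (A − (1)·I) v_1 = (0, 0, 0, 0)ᵀ = 0. ✓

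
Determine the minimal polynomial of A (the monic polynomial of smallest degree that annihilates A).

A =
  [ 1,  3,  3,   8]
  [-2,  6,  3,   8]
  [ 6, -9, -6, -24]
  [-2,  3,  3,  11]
x^2 - 6*x + 9

The characteristic polynomial is χ_A(x) = (x - 3)^4, so the eigenvalues are known. The minimal polynomial is
  m_A(x) = Π_λ (x − λ)^{k_λ}
where k_λ is the size of the *largest* Jordan block for λ (equivalently, the smallest k with (A − λI)^k v = 0 for every generalised eigenvector v of λ).

  λ = 3: largest Jordan block has size 2, contributing (x − 3)^2

So m_A(x) = (x - 3)^2 = x^2 - 6*x + 9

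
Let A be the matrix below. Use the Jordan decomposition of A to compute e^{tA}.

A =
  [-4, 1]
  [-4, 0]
e^{tA} =
  [-2*t*exp(-2*t) + exp(-2*t), t*exp(-2*t)]
  [-4*t*exp(-2*t), 2*t*exp(-2*t) + exp(-2*t)]

Strategy: write A = P · J · P⁻¹ where J is a Jordan canonical form, so e^{tA} = P · e^{tJ} · P⁻¹, and e^{tJ} can be computed block-by-block.

A has Jordan form
J =
  [-2,  1]
  [ 0, -2]
(up to reordering of blocks).

Per-block formulas:
  For a 2×2 Jordan block J_2(-2): exp(t · J_2(-2)) = e^(-2t)·(I + t·N), where N is the 2×2 nilpotent shift.

After assembling e^{tJ} and conjugating by P, we get:

e^{tA} =
  [-2*t*exp(-2*t) + exp(-2*t), t*exp(-2*t)]
  [-4*t*exp(-2*t), 2*t*exp(-2*t) + exp(-2*t)]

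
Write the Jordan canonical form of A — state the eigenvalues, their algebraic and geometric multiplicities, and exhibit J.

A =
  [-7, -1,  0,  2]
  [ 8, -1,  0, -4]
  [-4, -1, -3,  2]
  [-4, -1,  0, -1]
J_2(-3) ⊕ J_1(-3) ⊕ J_1(-3)

The characteristic polynomial is
  det(x·I − A) = x^4 + 12*x^3 + 54*x^2 + 108*x + 81 = (x + 3)^4

Eigenvalues and multiplicities (the geometric multiplicity of λ is n − rank(A − λI), which equals the number of Jordan blocks for λ):
  λ = -3: algebraic multiplicity = 4, geometric multiplicity = 3

Determining the block sizes for each eigenvalue:
  λ = -3: 3 blocks summing to 4 forces exactly one block of size 2 and the rest size 1 → block sizes [2, 1, 1]

Assembling the blocks gives a Jordan form
J =
  [-3,  1,  0,  0]
  [ 0, -3,  0,  0]
  [ 0,  0, -3,  0]
  [ 0,  0,  0, -3]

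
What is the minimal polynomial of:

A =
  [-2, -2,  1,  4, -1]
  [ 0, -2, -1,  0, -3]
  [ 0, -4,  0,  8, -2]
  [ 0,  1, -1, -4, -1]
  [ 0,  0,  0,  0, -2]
x^3 + 6*x^2 + 12*x + 8

The characteristic polynomial is χ_A(x) = (x + 2)^5, so the eigenvalues are known. The minimal polynomial is
  m_A(x) = Π_λ (x − λ)^{k_λ}
where k_λ is the size of the *largest* Jordan block for λ (equivalently, the smallest k with (A − λI)^k v = 0 for every generalised eigenvector v of λ).

  λ = -2: largest Jordan block has size 3, contributing (x + 2)^3

So m_A(x) = (x + 2)^3 = x^3 + 6*x^2 + 12*x + 8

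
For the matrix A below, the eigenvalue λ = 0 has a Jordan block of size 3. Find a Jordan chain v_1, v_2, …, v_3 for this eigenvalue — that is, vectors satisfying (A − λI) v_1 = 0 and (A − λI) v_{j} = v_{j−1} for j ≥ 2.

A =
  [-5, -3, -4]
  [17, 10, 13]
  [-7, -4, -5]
A Jordan chain for λ = 0 of length 3:
v_1 = (2, -6, 2)ᵀ
v_2 = (-5, 17, -7)ᵀ
v_3 = (1, 0, 0)ᵀ

Let N = A − (0)·I. We want v_3 with N^3 v_3 = 0 but N^2 v_3 ≠ 0; then v_{j-1} := N · v_j for j = 3, …, 2.

Pick v_3 = (1, 0, 0)ᵀ.
Then v_2 = N · v_3 = (-5, 17, -7)ᵀ.
Then v_1 = N · v_2 = (2, -6, 2)ᵀ.

Sanity check: (A − (0)·I) v_1 = (0, 0, 0)ᵀ = 0. ✓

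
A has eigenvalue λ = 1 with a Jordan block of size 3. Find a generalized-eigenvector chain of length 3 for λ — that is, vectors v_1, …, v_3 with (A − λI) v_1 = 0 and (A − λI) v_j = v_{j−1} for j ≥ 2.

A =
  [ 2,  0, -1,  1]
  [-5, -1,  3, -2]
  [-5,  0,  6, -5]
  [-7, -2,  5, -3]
A Jordan chain for λ = 1 of length 3:
v_1 = (-1, 4, 5, 6)ᵀ
v_2 = (1, -5, -5, -7)ᵀ
v_3 = (1, 0, 0, 0)ᵀ

Let N = A − (1)·I. We want v_3 with N^3 v_3 = 0 but N^2 v_3 ≠ 0; then v_{j-1} := N · v_j for j = 3, …, 2.

Pick v_3 = (1, 0, 0, 0)ᵀ.
Then v_2 = N · v_3 = (1, -5, -5, -7)ᵀ.
Then v_1 = N · v_2 = (-1, 4, 5, 6)ᵀ.

Sanity check: (A − (1)·I) v_1 = (0, 0, 0, 0)ᵀ = 0. ✓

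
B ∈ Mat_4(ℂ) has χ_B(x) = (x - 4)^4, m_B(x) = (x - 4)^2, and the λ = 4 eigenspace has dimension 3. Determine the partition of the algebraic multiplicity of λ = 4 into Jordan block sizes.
Block sizes for λ = 4: [2, 1, 1]

Step 1 — from the characteristic polynomial, algebraic multiplicity of λ = 4 is 4. From dim ker(B − (4)·I) = 3, there are exactly 3 Jordan blocks for λ = 4.
Step 2 — from the minimal polynomial, the factor (x − 4)^2 tells us the largest block for λ = 4 has size 2.
Step 3 — with total size 4, 3 blocks, and largest block 2, the block sizes (in nonincreasing order) are [2, 1, 1].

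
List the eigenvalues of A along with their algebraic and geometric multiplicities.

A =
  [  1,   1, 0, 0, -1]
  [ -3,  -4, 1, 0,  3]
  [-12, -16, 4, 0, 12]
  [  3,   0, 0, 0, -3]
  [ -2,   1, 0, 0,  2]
λ = 0: alg = 4, geom = 2; λ = 3: alg = 1, geom = 1

Step 1 — factor the characteristic polynomial to read off the algebraic multiplicities:
  χ_A(x) = x^4*(x - 3)

Step 2 — compute geometric multiplicities via the rank-nullity identity g(λ) = n − rank(A − λI):
  rank(A − (0)·I) = 3, so dim ker(A − (0)·I) = n − 3 = 2
  rank(A − (3)·I) = 4, so dim ker(A − (3)·I) = n − 4 = 1

Summary:
  λ = 0: algebraic multiplicity = 4, geometric multiplicity = 2
  λ = 3: algebraic multiplicity = 1, geometric multiplicity = 1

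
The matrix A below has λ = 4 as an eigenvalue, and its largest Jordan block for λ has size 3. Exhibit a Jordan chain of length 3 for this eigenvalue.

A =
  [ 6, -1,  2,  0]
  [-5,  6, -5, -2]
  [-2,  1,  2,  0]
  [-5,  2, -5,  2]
A Jordan chain for λ = 4 of length 3:
v_1 = (5, 0, -5, 0)ᵀ
v_2 = (2, -5, -2, -5)ᵀ
v_3 = (1, 0, 0, 0)ᵀ

Let N = A − (4)·I. We want v_3 with N^3 v_3 = 0 but N^2 v_3 ≠ 0; then v_{j-1} := N · v_j for j = 3, …, 2.

Pick v_3 = (1, 0, 0, 0)ᵀ.
Then v_2 = N · v_3 = (2, -5, -2, -5)ᵀ.
Then v_1 = N · v_2 = (5, 0, -5, 0)ᵀ.

Sanity check: (A − (4)·I) v_1 = (0, 0, 0, 0)ᵀ = 0. ✓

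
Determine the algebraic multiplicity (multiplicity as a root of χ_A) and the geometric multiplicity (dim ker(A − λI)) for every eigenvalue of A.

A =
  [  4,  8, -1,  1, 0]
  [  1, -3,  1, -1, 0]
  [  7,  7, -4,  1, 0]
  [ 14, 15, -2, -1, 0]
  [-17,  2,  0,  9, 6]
λ = -3: alg = 3, geom = 1; λ = 5: alg = 1, geom = 1; λ = 6: alg = 1, geom = 1

Step 1 — factor the characteristic polynomial to read off the algebraic multiplicities:
  χ_A(x) = (x - 6)*(x - 5)*(x + 3)^3

Step 2 — compute geometric multiplicities via the rank-nullity identity g(λ) = n − rank(A − λI):
  rank(A − (-3)·I) = 4, so dim ker(A − (-3)·I) = n − 4 = 1
  rank(A − (5)·I) = 4, so dim ker(A − (5)·I) = n − 4 = 1
  rank(A − (6)·I) = 4, so dim ker(A − (6)·I) = n − 4 = 1

Summary:
  λ = -3: algebraic multiplicity = 3, geometric multiplicity = 1
  λ = 5: algebraic multiplicity = 1, geometric multiplicity = 1
  λ = 6: algebraic multiplicity = 1, geometric multiplicity = 1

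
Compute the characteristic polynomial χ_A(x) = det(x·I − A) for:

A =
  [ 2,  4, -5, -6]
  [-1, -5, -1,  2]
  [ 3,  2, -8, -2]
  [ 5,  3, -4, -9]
x^4 + 20*x^3 + 150*x^2 + 500*x + 625

Expanding det(x·I − A) (e.g. by cofactor expansion or by noting that A is similar to its Jordan form J, which has the same characteristic polynomial as A) gives
  χ_A(x) = x^4 + 20*x^3 + 150*x^2 + 500*x + 625
which factors as (x + 5)^4. The eigenvalues (with algebraic multiplicities) are λ = -5 with multiplicity 4.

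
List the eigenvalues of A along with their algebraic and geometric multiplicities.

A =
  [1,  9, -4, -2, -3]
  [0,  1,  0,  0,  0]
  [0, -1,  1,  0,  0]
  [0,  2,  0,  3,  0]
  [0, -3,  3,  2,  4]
λ = 1: alg = 3, geom = 1; λ = 3: alg = 1, geom = 1; λ = 4: alg = 1, geom = 1

Step 1 — factor the characteristic polynomial to read off the algebraic multiplicities:
  χ_A(x) = (x - 4)*(x - 3)*(x - 1)^3

Step 2 — compute geometric multiplicities via the rank-nullity identity g(λ) = n − rank(A − λI):
  rank(A − (1)·I) = 4, so dim ker(A − (1)·I) = n − 4 = 1
  rank(A − (3)·I) = 4, so dim ker(A − (3)·I) = n − 4 = 1
  rank(A − (4)·I) = 4, so dim ker(A − (4)·I) = n − 4 = 1

Summary:
  λ = 1: algebraic multiplicity = 3, geometric multiplicity = 1
  λ = 3: algebraic multiplicity = 1, geometric multiplicity = 1
  λ = 4: algebraic multiplicity = 1, geometric multiplicity = 1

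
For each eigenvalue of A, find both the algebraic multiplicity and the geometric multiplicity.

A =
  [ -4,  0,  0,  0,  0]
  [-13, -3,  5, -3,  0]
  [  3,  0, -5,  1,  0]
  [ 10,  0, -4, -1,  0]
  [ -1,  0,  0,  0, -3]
λ = -4: alg = 1, geom = 1; λ = -3: alg = 4, geom = 2

Step 1 — factor the characteristic polynomial to read off the algebraic multiplicities:
  χ_A(x) = (x + 3)^4*(x + 4)

Step 2 — compute geometric multiplicities via the rank-nullity identity g(λ) = n − rank(A − λI):
  rank(A − (-4)·I) = 4, so dim ker(A − (-4)·I) = n − 4 = 1
  rank(A − (-3)·I) = 3, so dim ker(A − (-3)·I) = n − 3 = 2

Summary:
  λ = -4: algebraic multiplicity = 1, geometric multiplicity = 1
  λ = -3: algebraic multiplicity = 4, geometric multiplicity = 2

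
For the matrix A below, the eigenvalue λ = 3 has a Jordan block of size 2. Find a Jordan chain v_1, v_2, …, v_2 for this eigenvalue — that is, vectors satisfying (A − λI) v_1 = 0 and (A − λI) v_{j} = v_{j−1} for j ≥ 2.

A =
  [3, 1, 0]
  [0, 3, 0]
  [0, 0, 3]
A Jordan chain for λ = 3 of length 2:
v_1 = (1, 0, 0)ᵀ
v_2 = (0, 1, 0)ᵀ

Let N = A − (3)·I. We want v_2 with N^2 v_2 = 0 but N^1 v_2 ≠ 0; then v_{j-1} := N · v_j for j = 2, …, 2.

Pick v_2 = (0, 1, 0)ᵀ.
Then v_1 = N · v_2 = (1, 0, 0)ᵀ.

Sanity check: (A − (3)·I) v_1 = (0, 0, 0)ᵀ = 0. ✓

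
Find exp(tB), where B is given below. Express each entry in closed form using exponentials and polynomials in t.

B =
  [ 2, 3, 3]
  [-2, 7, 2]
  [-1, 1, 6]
e^{tB} =
  [-3*t*exp(5*t) + exp(5*t), 3*t*exp(5*t), 3*t*exp(5*t)]
  [-2*t*exp(5*t), 2*t*exp(5*t) + exp(5*t), 2*t*exp(5*t)]
  [-t*exp(5*t), t*exp(5*t), t*exp(5*t) + exp(5*t)]

Strategy: write B = P · J · P⁻¹ where J is a Jordan canonical form, so e^{tB} = P · e^{tJ} · P⁻¹, and e^{tJ} can be computed block-by-block.

B has Jordan form
J =
  [5, 1, 0]
  [0, 5, 0]
  [0, 0, 5]
(up to reordering of blocks).

Per-block formulas:
  For a 1×1 block at λ = 5: exp(t · [5]) = [e^(5t)].
  For a 2×2 Jordan block J_2(5): exp(t · J_2(5)) = e^(5t)·(I + t·N), where N is the 2×2 nilpotent shift.

After assembling e^{tJ} and conjugating by P, we get:

e^{tB} =
  [-3*t*exp(5*t) + exp(5*t), 3*t*exp(5*t), 3*t*exp(5*t)]
  [-2*t*exp(5*t), 2*t*exp(5*t) + exp(5*t), 2*t*exp(5*t)]
  [-t*exp(5*t), t*exp(5*t), t*exp(5*t) + exp(5*t)]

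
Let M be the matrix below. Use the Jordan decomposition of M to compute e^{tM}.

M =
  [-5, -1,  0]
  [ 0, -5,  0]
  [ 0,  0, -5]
e^{tM} =
  [exp(-5*t), -t*exp(-5*t), 0]
  [0, exp(-5*t), 0]
  [0, 0, exp(-5*t)]

Strategy: write M = P · J · P⁻¹ where J is a Jordan canonical form, so e^{tM} = P · e^{tJ} · P⁻¹, and e^{tJ} can be computed block-by-block.

M has Jordan form
J =
  [-5,  1,  0]
  [ 0, -5,  0]
  [ 0,  0, -5]
(up to reordering of blocks).

Per-block formulas:
  For a 2×2 Jordan block J_2(-5): exp(t · J_2(-5)) = e^(-5t)·(I + t·N), where N is the 2×2 nilpotent shift.
  For a 1×1 block at λ = -5: exp(t · [-5]) = [e^(-5t)].

After assembling e^{tJ} and conjugating by P, we get:

e^{tM} =
  [exp(-5*t), -t*exp(-5*t), 0]
  [0, exp(-5*t), 0]
  [0, 0, exp(-5*t)]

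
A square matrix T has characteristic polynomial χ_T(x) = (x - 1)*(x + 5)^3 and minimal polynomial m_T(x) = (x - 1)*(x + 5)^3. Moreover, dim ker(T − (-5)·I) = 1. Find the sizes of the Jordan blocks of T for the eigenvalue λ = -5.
Block sizes for λ = -5: [3]

Step 1 — from the characteristic polynomial, algebraic multiplicity of λ = -5 is 3. From dim ker(T − (-5)·I) = 1, there are exactly 1 Jordan blocks for λ = -5.
Step 2 — from the minimal polynomial, the factor (x + 5)^3 tells us the largest block for λ = -5 has size 3.
Step 3 — with total size 3, 1 blocks, and largest block 3, the block sizes (in nonincreasing order) are [3].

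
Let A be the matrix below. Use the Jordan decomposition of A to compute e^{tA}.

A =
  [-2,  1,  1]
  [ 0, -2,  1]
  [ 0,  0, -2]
e^{tA} =
  [exp(-2*t), t*exp(-2*t), t^2*exp(-2*t)/2 + t*exp(-2*t)]
  [0, exp(-2*t), t*exp(-2*t)]
  [0, 0, exp(-2*t)]

Strategy: write A = P · J · P⁻¹ where J is a Jordan canonical form, so e^{tA} = P · e^{tJ} · P⁻¹, and e^{tJ} can be computed block-by-block.

A has Jordan form
J =
  [-2,  1,  0]
  [ 0, -2,  1]
  [ 0,  0, -2]
(up to reordering of blocks).

Per-block formulas:
  For a 3×3 Jordan block J_3(-2): exp(t · J_3(-2)) = e^(-2t)·(I + t·N + (t^2/2)·N^2), where N is the 3×3 nilpotent shift.

After assembling e^{tJ} and conjugating by P, we get:

e^{tA} =
  [exp(-2*t), t*exp(-2*t), t^2*exp(-2*t)/2 + t*exp(-2*t)]
  [0, exp(-2*t), t*exp(-2*t)]
  [0, 0, exp(-2*t)]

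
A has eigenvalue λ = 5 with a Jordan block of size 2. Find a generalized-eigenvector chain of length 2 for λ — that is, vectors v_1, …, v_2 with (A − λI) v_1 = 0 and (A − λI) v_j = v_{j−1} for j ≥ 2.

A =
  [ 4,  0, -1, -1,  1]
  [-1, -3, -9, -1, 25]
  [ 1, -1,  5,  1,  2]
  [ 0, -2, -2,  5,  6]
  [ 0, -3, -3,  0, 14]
A Jordan chain for λ = 5 of length 2:
v_1 = (-1, -1, 1, 0, 0)ᵀ
v_2 = (1, 0, 0, 0, 0)ᵀ

Let N = A − (5)·I. We want v_2 with N^2 v_2 = 0 but N^1 v_2 ≠ 0; then v_{j-1} := N · v_j for j = 2, …, 2.

Pick v_2 = (1, 0, 0, 0, 0)ᵀ.
Then v_1 = N · v_2 = (-1, -1, 1, 0, 0)ᵀ.

Sanity check: (A − (5)·I) v_1 = (0, 0, 0, 0, 0)ᵀ = 0. ✓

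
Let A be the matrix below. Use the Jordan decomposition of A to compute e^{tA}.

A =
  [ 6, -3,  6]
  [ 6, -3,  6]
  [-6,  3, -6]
e^{tA} =
  [3 - 2*exp(-3*t), -1 + exp(-3*t), 2 - 2*exp(-3*t)]
  [2 - 2*exp(-3*t), exp(-3*t), 2 - 2*exp(-3*t)]
  [-2 + 2*exp(-3*t), 1 - exp(-3*t), -1 + 2*exp(-3*t)]

Strategy: write A = P · J · P⁻¹ where J is a Jordan canonical form, so e^{tA} = P · e^{tJ} · P⁻¹, and e^{tJ} can be computed block-by-block.

A has Jordan form
J =
  [-3, 0, 0]
  [ 0, 0, 0]
  [ 0, 0, 0]
(up to reordering of blocks).

Per-block formulas:
  For a 1×1 block at λ = 0: exp(t · [0]) = [e^(0t)].
  For a 1×1 block at λ = -3: exp(t · [-3]) = [e^(-3t)].

After assembling e^{tJ} and conjugating by P, we get:

e^{tA} =
  [3 - 2*exp(-3*t), -1 + exp(-3*t), 2 - 2*exp(-3*t)]
  [2 - 2*exp(-3*t), exp(-3*t), 2 - 2*exp(-3*t)]
  [-2 + 2*exp(-3*t), 1 - exp(-3*t), -1 + 2*exp(-3*t)]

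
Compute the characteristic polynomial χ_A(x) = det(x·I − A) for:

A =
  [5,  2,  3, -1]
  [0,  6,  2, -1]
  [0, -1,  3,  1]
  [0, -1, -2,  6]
x^4 - 20*x^3 + 150*x^2 - 500*x + 625

Expanding det(x·I − A) (e.g. by cofactor expansion or by noting that A is similar to its Jordan form J, which has the same characteristic polynomial as A) gives
  χ_A(x) = x^4 - 20*x^3 + 150*x^2 - 500*x + 625
which factors as (x - 5)^4. The eigenvalues (with algebraic multiplicities) are λ = 5 with multiplicity 4.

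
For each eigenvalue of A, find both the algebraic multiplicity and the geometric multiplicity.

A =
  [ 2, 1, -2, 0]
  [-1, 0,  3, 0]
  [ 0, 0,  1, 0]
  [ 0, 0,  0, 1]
λ = 1: alg = 4, geom = 2

Step 1 — factor the characteristic polynomial to read off the algebraic multiplicities:
  χ_A(x) = (x - 1)^4

Step 2 — compute geometric multiplicities via the rank-nullity identity g(λ) = n − rank(A − λI):
  rank(A − (1)·I) = 2, so dim ker(A − (1)·I) = n − 2 = 2

Summary:
  λ = 1: algebraic multiplicity = 4, geometric multiplicity = 2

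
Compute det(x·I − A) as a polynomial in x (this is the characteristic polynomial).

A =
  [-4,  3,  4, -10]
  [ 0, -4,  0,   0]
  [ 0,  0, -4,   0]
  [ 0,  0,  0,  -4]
x^4 + 16*x^3 + 96*x^2 + 256*x + 256

Expanding det(x·I − A) (e.g. by cofactor expansion or by noting that A is similar to its Jordan form J, which has the same characteristic polynomial as A) gives
  χ_A(x) = x^4 + 16*x^3 + 96*x^2 + 256*x + 256
which factors as (x + 4)^4. The eigenvalues (with algebraic multiplicities) are λ = -4 with multiplicity 4.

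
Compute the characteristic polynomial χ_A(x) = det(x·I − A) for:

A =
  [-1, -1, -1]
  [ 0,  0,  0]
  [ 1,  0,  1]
x^3

Expanding det(x·I − A) (e.g. by cofactor expansion or by noting that A is similar to its Jordan form J, which has the same characteristic polynomial as A) gives
  χ_A(x) = x^3
which factors as x^3. The eigenvalues (with algebraic multiplicities) are λ = 0 with multiplicity 3.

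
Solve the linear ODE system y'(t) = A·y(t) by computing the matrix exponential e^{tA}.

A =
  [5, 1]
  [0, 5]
e^{tA} =
  [exp(5*t), t*exp(5*t)]
  [0, exp(5*t)]

Strategy: write A = P · J · P⁻¹ where J is a Jordan canonical form, so e^{tA} = P · e^{tJ} · P⁻¹, and e^{tJ} can be computed block-by-block.

A has Jordan form
J =
  [5, 1]
  [0, 5]
(up to reordering of blocks).

Per-block formulas:
  For a 2×2 Jordan block J_2(5): exp(t · J_2(5)) = e^(5t)·(I + t·N), where N is the 2×2 nilpotent shift.

After assembling e^{tJ} and conjugating by P, we get:

e^{tA} =
  [exp(5*t), t*exp(5*t)]
  [0, exp(5*t)]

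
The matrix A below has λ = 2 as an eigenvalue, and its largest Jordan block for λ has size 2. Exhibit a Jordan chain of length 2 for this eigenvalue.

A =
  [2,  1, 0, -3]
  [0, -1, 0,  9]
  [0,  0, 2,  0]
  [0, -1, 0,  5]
A Jordan chain for λ = 2 of length 2:
v_1 = (1, -3, 0, -1)ᵀ
v_2 = (0, 1, 0, 0)ᵀ

Let N = A − (2)·I. We want v_2 with N^2 v_2 = 0 but N^1 v_2 ≠ 0; then v_{j-1} := N · v_j for j = 2, …, 2.

Pick v_2 = (0, 1, 0, 0)ᵀ.
Then v_1 = N · v_2 = (1, -3, 0, -1)ᵀ.

Sanity check: (A − (2)·I) v_1 = (0, 0, 0, 0)ᵀ = 0. ✓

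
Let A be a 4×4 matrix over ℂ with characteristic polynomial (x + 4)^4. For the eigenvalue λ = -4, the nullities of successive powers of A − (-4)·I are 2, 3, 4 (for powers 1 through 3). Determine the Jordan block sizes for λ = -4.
Block sizes for λ = -4: [3, 1]

From the dimensions of kernels of powers, the number of Jordan blocks of size at least j is d_j − d_{j−1} where d_j = dim ker(N^j) (with d_0 = 0). Computing the differences gives [2, 1, 1].
The number of blocks of size exactly k is (#blocks of size ≥ k) − (#blocks of size ≥ k + 1), so the partition is: 1 block(s) of size 1, 1 block(s) of size 3.
In nonincreasing order the block sizes are [3, 1].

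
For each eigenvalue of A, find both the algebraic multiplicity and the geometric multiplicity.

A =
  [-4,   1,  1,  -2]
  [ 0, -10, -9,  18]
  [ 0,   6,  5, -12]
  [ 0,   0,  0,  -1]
λ = -4: alg = 2, geom = 1; λ = -1: alg = 2, geom = 2

Step 1 — factor the characteristic polynomial to read off the algebraic multiplicities:
  χ_A(x) = (x + 1)^2*(x + 4)^2

Step 2 — compute geometric multiplicities via the rank-nullity identity g(λ) = n − rank(A − λI):
  rank(A − (-4)·I) = 3, so dim ker(A − (-4)·I) = n − 3 = 1
  rank(A − (-1)·I) = 2, so dim ker(A − (-1)·I) = n − 2 = 2

Summary:
  λ = -4: algebraic multiplicity = 2, geometric multiplicity = 1
  λ = -1: algebraic multiplicity = 2, geometric multiplicity = 2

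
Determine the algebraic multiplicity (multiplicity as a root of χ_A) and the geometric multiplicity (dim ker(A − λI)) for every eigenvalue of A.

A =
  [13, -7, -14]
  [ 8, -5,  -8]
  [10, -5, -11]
λ = -1: alg = 3, geom = 2

Step 1 — factor the characteristic polynomial to read off the algebraic multiplicities:
  χ_A(x) = (x + 1)^3

Step 2 — compute geometric multiplicities via the rank-nullity identity g(λ) = n − rank(A − λI):
  rank(A − (-1)·I) = 1, so dim ker(A − (-1)·I) = n − 1 = 2

Summary:
  λ = -1: algebraic multiplicity = 3, geometric multiplicity = 2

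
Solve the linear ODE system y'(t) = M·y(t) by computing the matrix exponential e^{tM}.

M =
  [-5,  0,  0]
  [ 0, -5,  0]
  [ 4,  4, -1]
e^{tM} =
  [exp(-5*t), 0, 0]
  [0, exp(-5*t), 0]
  [exp(-t) - exp(-5*t), exp(-t) - exp(-5*t), exp(-t)]

Strategy: write M = P · J · P⁻¹ where J is a Jordan canonical form, so e^{tM} = P · e^{tJ} · P⁻¹, and e^{tJ} can be computed block-by-block.

M has Jordan form
J =
  [-5,  0,  0]
  [ 0, -5,  0]
  [ 0,  0, -1]
(up to reordering of blocks).

Per-block formulas:
  For a 1×1 block at λ = -1: exp(t · [-1]) = [e^(-1t)].
  For a 1×1 block at λ = -5: exp(t · [-5]) = [e^(-5t)].

After assembling e^{tJ} and conjugating by P, we get:

e^{tM} =
  [exp(-5*t), 0, 0]
  [0, exp(-5*t), 0]
  [exp(-t) - exp(-5*t), exp(-t) - exp(-5*t), exp(-t)]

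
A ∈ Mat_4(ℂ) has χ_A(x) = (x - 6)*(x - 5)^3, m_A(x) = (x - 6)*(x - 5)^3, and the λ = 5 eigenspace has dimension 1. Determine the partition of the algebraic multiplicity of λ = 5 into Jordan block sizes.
Block sizes for λ = 5: [3]

Step 1 — from the characteristic polynomial, algebraic multiplicity of λ = 5 is 3. From dim ker(A − (5)·I) = 1, there are exactly 1 Jordan blocks for λ = 5.
Step 2 — from the minimal polynomial, the factor (x − 5)^3 tells us the largest block for λ = 5 has size 3.
Step 3 — with total size 3, 1 blocks, and largest block 3, the block sizes (in nonincreasing order) are [3].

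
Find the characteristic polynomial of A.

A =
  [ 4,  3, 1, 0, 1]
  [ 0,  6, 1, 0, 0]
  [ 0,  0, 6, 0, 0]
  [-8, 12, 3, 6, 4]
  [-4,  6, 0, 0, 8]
x^5 - 30*x^4 + 360*x^3 - 2160*x^2 + 6480*x - 7776

Expanding det(x·I − A) (e.g. by cofactor expansion or by noting that A is similar to its Jordan form J, which has the same characteristic polynomial as A) gives
  χ_A(x) = x^5 - 30*x^4 + 360*x^3 - 2160*x^2 + 6480*x - 7776
which factors as (x - 6)^5. The eigenvalues (with algebraic multiplicities) are λ = 6 with multiplicity 5.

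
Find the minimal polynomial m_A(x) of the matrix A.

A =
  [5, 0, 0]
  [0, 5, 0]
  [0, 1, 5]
x^2 - 10*x + 25

The characteristic polynomial is χ_A(x) = (x - 5)^3, so the eigenvalues are known. The minimal polynomial is
  m_A(x) = Π_λ (x − λ)^{k_λ}
where k_λ is the size of the *largest* Jordan block for λ (equivalently, the smallest k with (A − λI)^k v = 0 for every generalised eigenvector v of λ).

  λ = 5: largest Jordan block has size 2, contributing (x − 5)^2

So m_A(x) = (x - 5)^2 = x^2 - 10*x + 25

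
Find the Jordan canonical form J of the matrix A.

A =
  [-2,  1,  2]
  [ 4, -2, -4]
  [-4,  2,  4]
J_2(0) ⊕ J_1(0)

The characteristic polynomial is
  det(x·I − A) = x^3

Eigenvalues and multiplicities (the geometric multiplicity of λ is n − rank(A − λI), which equals the number of Jordan blocks for λ):
  λ = 0: algebraic multiplicity = 3, geometric multiplicity = 2

Determining the block sizes for each eigenvalue:
  λ = 0: 2 blocks summing to 3 forces exactly one block of size 2 and the rest size 1 → block sizes [2, 1]

Assembling the blocks gives a Jordan form
J =
  [0, 1, 0]
  [0, 0, 0]
  [0, 0, 0]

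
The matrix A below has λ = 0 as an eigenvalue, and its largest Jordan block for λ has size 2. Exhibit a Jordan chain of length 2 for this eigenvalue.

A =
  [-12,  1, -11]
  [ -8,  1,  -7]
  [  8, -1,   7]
A Jordan chain for λ = 0 of length 2:
v_1 = (1, 1, -1)ᵀ
v_2 = (0, 1, 0)ᵀ

Let N = A − (0)·I. We want v_2 with N^2 v_2 = 0 but N^1 v_2 ≠ 0; then v_{j-1} := N · v_j for j = 2, …, 2.

Pick v_2 = (0, 1, 0)ᵀ.
Then v_1 = N · v_2 = (1, 1, -1)ᵀ.

Sanity check: (A − (0)·I) v_1 = (0, 0, 0)ᵀ = 0. ✓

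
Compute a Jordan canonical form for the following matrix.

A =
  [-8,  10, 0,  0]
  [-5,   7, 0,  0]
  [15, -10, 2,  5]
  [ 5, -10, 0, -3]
J_1(-3) ⊕ J_1(-3) ⊕ J_1(2) ⊕ J_1(2)

The characteristic polynomial is
  det(x·I − A) = x^4 + 2*x^3 - 11*x^2 - 12*x + 36 = (x - 2)^2*(x + 3)^2

Eigenvalues and multiplicities (the geometric multiplicity of λ is n − rank(A − λI), which equals the number of Jordan blocks for λ):
  λ = -3: algebraic multiplicity = 2, geometric multiplicity = 2
  λ = 2: algebraic multiplicity = 2, geometric multiplicity = 2

Determining the block sizes for each eigenvalue:
  λ = -3: gm = am = 2, so every block has size 1 → block sizes [1, 1]
  λ = 2: gm = am = 2, so every block has size 1 → block sizes [1, 1]

Assembling the blocks gives a Jordan form
J =
  [-3,  0, 0, 0]
  [ 0, -3, 0, 0]
  [ 0,  0, 2, 0]
  [ 0,  0, 0, 2]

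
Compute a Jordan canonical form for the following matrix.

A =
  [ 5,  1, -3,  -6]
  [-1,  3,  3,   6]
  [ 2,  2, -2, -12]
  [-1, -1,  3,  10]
J_2(4) ⊕ J_1(4) ⊕ J_1(4)

The characteristic polynomial is
  det(x·I − A) = x^4 - 16*x^3 + 96*x^2 - 256*x + 256 = (x - 4)^4

Eigenvalues and multiplicities (the geometric multiplicity of λ is n − rank(A − λI), which equals the number of Jordan blocks for λ):
  λ = 4: algebraic multiplicity = 4, geometric multiplicity = 3

Determining the block sizes for each eigenvalue:
  λ = 4: 3 blocks summing to 4 forces exactly one block of size 2 and the rest size 1 → block sizes [2, 1, 1]

Assembling the blocks gives a Jordan form
J =
  [4, 1, 0, 0]
  [0, 4, 0, 0]
  [0, 0, 4, 0]
  [0, 0, 0, 4]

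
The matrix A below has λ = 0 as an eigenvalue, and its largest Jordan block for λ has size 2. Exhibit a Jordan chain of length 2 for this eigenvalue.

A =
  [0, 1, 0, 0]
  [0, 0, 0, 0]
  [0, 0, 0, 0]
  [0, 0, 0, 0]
A Jordan chain for λ = 0 of length 2:
v_1 = (1, 0, 0, 0)ᵀ
v_2 = (0, 1, 0, 0)ᵀ

Let N = A − (0)·I. We want v_2 with N^2 v_2 = 0 but N^1 v_2 ≠ 0; then v_{j-1} := N · v_j for j = 2, …, 2.

Pick v_2 = (0, 1, 0, 0)ᵀ.
Then v_1 = N · v_2 = (1, 0, 0, 0)ᵀ.

Sanity check: (A − (0)·I) v_1 = (0, 0, 0, 0)ᵀ = 0. ✓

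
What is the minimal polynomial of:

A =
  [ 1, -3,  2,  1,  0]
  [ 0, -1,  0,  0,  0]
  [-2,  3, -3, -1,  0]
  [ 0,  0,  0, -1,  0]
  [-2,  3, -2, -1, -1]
x^2 + 2*x + 1

The characteristic polynomial is χ_A(x) = (x + 1)^5, so the eigenvalues are known. The minimal polynomial is
  m_A(x) = Π_λ (x − λ)^{k_λ}
where k_λ is the size of the *largest* Jordan block for λ (equivalently, the smallest k with (A − λI)^k v = 0 for every generalised eigenvector v of λ).

  λ = -1: largest Jordan block has size 2, contributing (x + 1)^2

So m_A(x) = (x + 1)^2 = x^2 + 2*x + 1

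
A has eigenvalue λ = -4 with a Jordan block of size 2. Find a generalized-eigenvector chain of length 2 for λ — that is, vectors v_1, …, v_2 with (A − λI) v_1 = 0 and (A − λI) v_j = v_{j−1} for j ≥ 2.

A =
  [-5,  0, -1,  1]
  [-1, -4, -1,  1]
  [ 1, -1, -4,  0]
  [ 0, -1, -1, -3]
A Jordan chain for λ = -4 of length 2:
v_1 = (-1, -1, 1, 0)ᵀ
v_2 = (1, 0, 0, 0)ᵀ

Let N = A − (-4)·I. We want v_2 with N^2 v_2 = 0 but N^1 v_2 ≠ 0; then v_{j-1} := N · v_j for j = 2, …, 2.

Pick v_2 = (1, 0, 0, 0)ᵀ.
Then v_1 = N · v_2 = (-1, -1, 1, 0)ᵀ.

Sanity check: (A − (-4)·I) v_1 = (0, 0, 0, 0)ᵀ = 0. ✓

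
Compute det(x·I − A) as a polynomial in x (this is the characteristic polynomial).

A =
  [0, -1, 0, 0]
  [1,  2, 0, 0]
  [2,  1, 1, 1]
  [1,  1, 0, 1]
x^4 - 4*x^3 + 6*x^2 - 4*x + 1

Expanding det(x·I − A) (e.g. by cofactor expansion or by noting that A is similar to its Jordan form J, which has the same characteristic polynomial as A) gives
  χ_A(x) = x^4 - 4*x^3 + 6*x^2 - 4*x + 1
which factors as (x - 1)^4. The eigenvalues (with algebraic multiplicities) are λ = 1 with multiplicity 4.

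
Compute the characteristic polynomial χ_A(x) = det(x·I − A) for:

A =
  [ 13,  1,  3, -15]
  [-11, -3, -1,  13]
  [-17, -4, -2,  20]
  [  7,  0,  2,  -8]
x^4

Expanding det(x·I − A) (e.g. by cofactor expansion or by noting that A is similar to its Jordan form J, which has the same characteristic polynomial as A) gives
  χ_A(x) = x^4
which factors as x^4. The eigenvalues (with algebraic multiplicities) are λ = 0 with multiplicity 4.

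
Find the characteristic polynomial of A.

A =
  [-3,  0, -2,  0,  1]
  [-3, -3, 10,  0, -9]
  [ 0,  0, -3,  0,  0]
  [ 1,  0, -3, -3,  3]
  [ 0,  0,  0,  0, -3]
x^5 + 15*x^4 + 90*x^3 + 270*x^2 + 405*x + 243

Expanding det(x·I − A) (e.g. by cofactor expansion or by noting that A is similar to its Jordan form J, which has the same characteristic polynomial as A) gives
  χ_A(x) = x^5 + 15*x^4 + 90*x^3 + 270*x^2 + 405*x + 243
which factors as (x + 3)^5. The eigenvalues (with algebraic multiplicities) are λ = -3 with multiplicity 5.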